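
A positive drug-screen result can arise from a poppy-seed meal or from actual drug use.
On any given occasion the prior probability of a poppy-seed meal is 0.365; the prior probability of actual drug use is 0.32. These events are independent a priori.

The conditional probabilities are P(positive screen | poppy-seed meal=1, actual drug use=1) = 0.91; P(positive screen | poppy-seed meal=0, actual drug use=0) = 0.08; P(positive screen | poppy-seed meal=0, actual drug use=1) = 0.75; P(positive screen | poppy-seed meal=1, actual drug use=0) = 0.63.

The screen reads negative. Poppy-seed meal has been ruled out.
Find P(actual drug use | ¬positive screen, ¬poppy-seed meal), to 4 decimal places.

P(¬positive screen | ¬poppy-seed meal) = 0.92·0.68 + 0.25·0.32 = 0.625600 + 0.080000 = 0.705600
Of this, 0.080000 comes from 0.25·0.32 (the actual drug use=true cases).
Hence the posterior is 0.080000/0.705600 ≈ 0.1134.

P(actual drug use | ¬positive screen, ¬poppy-seed meal) ≈ 0.1134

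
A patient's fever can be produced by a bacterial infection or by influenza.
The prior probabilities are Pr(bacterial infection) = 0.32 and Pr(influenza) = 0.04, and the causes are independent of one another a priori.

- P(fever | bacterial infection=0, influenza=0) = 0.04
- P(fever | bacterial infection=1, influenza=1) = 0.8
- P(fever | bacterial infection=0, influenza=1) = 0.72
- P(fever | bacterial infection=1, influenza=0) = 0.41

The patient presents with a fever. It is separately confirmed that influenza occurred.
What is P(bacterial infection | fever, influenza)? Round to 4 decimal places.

P(bacterial infection | fever, influenza) ≈ 0.3433

P(fever | influenza) = 0.72·0.68 + 0.8·0.32 = 0.489600 + 0.256000 = 0.745600
Restricting to configurations with bacterial infection present: 0.8·0.32 = 0.256000.
P(bacterial infection | fever, influenza) = 0.256000 / 0.745600 ≈ 0.3433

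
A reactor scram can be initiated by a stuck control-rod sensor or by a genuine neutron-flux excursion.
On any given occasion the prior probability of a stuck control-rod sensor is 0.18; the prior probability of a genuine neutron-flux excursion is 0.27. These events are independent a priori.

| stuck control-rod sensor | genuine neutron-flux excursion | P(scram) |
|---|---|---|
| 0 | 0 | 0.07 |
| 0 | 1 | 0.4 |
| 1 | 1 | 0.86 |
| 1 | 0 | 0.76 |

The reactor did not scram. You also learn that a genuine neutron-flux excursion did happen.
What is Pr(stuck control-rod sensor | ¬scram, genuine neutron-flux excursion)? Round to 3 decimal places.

Pr(stuck control-rod sensor | ¬scram, genuine neutron-flux excursion) ≈ 0.049

Enumerate both values of stuck control-rod sensor and weight by the priors:
  P(¬scram | genuine neutron-flux excursion) = 0.6·0.82 + 0.14·0.18
        = 0.492000 + 0.025200 = 0.517200
Configurations with stuck control-rod sensor contribute 0.025200, so
  P(stuck control-rod sensor | ¬scram, genuine neutron-flux excursion) = 0.025200 / 0.517200 ≈ 0.049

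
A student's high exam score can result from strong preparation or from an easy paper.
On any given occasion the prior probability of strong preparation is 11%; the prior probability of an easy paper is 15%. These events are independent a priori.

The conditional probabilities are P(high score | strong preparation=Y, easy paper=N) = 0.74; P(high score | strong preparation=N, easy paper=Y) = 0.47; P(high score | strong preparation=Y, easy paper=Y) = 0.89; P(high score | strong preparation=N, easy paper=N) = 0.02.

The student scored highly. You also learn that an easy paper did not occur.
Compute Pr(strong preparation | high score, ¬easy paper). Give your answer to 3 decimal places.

P(high score | ¬easy paper) = 0.02*0.89 + 0.74*0.11 = 0.017800 + 0.081400 = 0.099200
Of this, 0.081400 comes from 0.74*0.11 (the strong preparation=true cases).
P(strong preparation | high score, ¬easy paper) = 0.081400 / 0.099200 ≈ 0.821

Pr(strong preparation | high score, ¬easy paper) ≈ 0.821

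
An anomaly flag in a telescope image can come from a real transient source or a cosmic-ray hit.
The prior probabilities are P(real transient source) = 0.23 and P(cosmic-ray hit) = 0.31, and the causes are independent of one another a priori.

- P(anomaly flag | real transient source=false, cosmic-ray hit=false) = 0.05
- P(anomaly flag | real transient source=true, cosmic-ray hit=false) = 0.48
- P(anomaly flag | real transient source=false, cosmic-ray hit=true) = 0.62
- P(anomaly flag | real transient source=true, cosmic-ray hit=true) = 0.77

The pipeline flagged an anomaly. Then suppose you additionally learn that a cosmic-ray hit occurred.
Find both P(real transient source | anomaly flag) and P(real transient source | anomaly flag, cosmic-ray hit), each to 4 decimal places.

Numerator (weight on configurations with real transient source): 0.076176 + 0.054901 = 0.131077
The normalizing constant is 0.05×0.77×0.69 + 0.62×0.77×0.31 + 0.48×0.23×0.69 + 0.77×0.23×0.31 = 0.305636
P(real transient source | anomaly flag) = 0.131077/0.305636 ≈ 0.4289

Now also conditioning on cosmic-ray hit=true:
Weight on real transient source=true, given the evidence: 0.77×0.23 = 0.177100
The normalizing constant is 0.62×0.77 + 0.77×0.23 = 0.654500
P(real transient source | anomaly flag, cosmic-ray hit) = 0.177100/0.654500 ≈ 0.2706
The drop from 0.4289 to 0.2706 is the explaining-away (discounting) effect.

P(real transient source | anomaly flag) ≈ 0.4289; P(real transient source | anomaly flag, cosmic-ray hit) ≈ 0.2706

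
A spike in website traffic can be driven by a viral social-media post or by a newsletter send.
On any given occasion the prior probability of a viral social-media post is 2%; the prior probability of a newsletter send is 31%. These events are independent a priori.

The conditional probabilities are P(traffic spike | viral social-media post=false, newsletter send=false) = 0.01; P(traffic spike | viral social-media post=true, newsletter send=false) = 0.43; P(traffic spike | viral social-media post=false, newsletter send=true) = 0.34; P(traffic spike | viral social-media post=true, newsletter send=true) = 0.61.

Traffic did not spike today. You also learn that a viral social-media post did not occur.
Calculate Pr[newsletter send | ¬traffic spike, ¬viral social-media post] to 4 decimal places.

Pr[newsletter send | ¬traffic spike, ¬viral social-media post] ≈ 0.2305

P(¬traffic spike | ¬viral social-media post) = 0.99×0.69 + 0.66×0.31 = 0.683100 + 0.204600 = 0.887700
The newsletter send-present share is 0.66×0.31 = 0.204600.
Hence the posterior is 0.204600/0.887700 ≈ 0.2305.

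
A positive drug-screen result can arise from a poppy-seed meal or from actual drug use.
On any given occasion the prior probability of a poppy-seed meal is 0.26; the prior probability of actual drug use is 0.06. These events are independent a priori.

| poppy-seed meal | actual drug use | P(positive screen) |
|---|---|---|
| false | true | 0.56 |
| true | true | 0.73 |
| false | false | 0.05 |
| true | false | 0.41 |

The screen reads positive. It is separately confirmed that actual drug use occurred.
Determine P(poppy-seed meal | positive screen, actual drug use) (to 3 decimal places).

P(positive screen | actual drug use) = 0.56*0.74 + 0.73*0.26 = 0.414400 + 0.189800 = 0.604200
Of this, 0.189800 comes from 0.73*0.26 (the poppy-seed meal=true cases).
P(poppy-seed meal | positive screen, actual drug use) = 0.189800 / 0.604200 ≈ 0.314

P(poppy-seed meal | positive screen, actual drug use) ≈ 0.314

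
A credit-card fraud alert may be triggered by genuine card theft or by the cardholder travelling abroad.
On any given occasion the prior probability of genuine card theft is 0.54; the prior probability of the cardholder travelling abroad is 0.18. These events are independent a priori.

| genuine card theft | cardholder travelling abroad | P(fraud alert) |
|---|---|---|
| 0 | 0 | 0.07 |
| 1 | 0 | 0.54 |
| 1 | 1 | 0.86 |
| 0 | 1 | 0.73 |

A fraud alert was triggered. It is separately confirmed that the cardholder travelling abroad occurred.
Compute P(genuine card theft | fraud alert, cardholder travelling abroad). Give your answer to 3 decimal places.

Numerator (weight on configurations with genuine card theft): 0.86×0.54 = 0.464400
Normalizer over all consistent configurations: 0.73×0.46 + 0.86×0.54 = 0.800200
Posterior = 0.464400 / 0.800200 ≈ 0.580

P(genuine card theft | fraud alert, cardholder travelling abroad) ≈ 0.580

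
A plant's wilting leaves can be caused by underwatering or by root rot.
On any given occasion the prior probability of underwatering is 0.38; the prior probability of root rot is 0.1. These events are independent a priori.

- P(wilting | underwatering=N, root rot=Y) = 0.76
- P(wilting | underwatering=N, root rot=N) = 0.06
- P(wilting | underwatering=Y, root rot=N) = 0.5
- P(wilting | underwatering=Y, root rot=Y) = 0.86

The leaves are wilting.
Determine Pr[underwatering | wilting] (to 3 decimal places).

Pr[underwatering | wilting] ≈ 0.716

Sum P(wilting|·) weighted by the priors over the 4 (underwatering, root rot) configurations:
  P(wilting) = 0.06*0.62*0.9 + 0.76*0.62*0.1 + 0.5*0.38*0.9 + 0.86*0.38*0.1
        = 0.033480 + 0.047120 + 0.171000 + 0.032680 = 0.284280
Keeping only the underwatering-present terms gives 0.203680, so
  P(underwatering | wilting) = 0.203680 / 0.284280 ≈ 0.716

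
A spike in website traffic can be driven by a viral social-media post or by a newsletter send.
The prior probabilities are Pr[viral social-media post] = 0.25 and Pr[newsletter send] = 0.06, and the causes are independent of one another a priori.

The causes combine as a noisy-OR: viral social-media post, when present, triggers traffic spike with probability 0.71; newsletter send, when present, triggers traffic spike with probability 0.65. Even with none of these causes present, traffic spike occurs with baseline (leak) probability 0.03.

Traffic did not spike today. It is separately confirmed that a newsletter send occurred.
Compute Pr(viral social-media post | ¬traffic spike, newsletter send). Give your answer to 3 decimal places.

Under noisy-OR, P(traffic spike | causes) = 1 − (1−0.03)·∏(1−qᵢ) over the active causes.
Weight on viral social-media post=true, given the evidence: 0.098455·0.25 = 0.024614
Denominator P(¬traffic spike | newsletter send): 0.3395·0.75 + 0.098455·0.25 = 0.279239
P(viral social-media post | ¬traffic spike, newsletter send) = 0.024614/0.279239 ≈ 0.088

Pr(viral social-media post | ¬traffic spike, newsletter send) ≈ 0.088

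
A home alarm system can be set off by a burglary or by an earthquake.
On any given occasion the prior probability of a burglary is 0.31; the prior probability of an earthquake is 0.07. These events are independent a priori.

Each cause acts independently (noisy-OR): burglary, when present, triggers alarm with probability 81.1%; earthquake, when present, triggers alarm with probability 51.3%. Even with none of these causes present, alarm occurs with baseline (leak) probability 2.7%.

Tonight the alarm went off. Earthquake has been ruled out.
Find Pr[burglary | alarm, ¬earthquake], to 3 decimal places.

Pr[burglary | alarm, ¬earthquake] ≈ 0.931

Under noisy-OR, P(alarm | causes) = 1 − (1−0.027)·∏(1−qᵢ) over the active causes.
Sum P(alarm|·) weighted by the priors over both values of burglary:
  P(alarm | ¬earthquake) = 0.027·0.69 + 0.816103·0.31
        = 0.018630 + 0.252992 = 0.271622
The terms with burglary present sum to 0.252992, so
  P(burglary | alarm, ¬earthquake) = 0.252992 / 0.271622 ≈ 0.931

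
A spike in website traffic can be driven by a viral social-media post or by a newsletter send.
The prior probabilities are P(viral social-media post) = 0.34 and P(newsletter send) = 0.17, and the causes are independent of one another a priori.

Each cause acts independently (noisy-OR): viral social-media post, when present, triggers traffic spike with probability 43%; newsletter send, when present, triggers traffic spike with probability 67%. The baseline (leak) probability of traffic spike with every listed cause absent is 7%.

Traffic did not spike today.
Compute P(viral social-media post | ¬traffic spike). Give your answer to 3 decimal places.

P(viral social-media post | ¬traffic spike) ≈ 0.227

Under noisy-OR, P(traffic spike | causes) = 1 − (1−0.07)·∏(1−qᵢ) over the active causes.
For the numerator, keep only viral social-media post=true terms: 0.149594 + 0.010111 = 0.159705
Normalizer over all consistent configurations: 0.93·0.66·0.83 + 0.3069·0.66·0.17 + 0.5301·0.34·0.83 + 0.174933·0.34·0.17 = 0.703593
Posterior = 0.159705 / 0.703593 ≈ 0.227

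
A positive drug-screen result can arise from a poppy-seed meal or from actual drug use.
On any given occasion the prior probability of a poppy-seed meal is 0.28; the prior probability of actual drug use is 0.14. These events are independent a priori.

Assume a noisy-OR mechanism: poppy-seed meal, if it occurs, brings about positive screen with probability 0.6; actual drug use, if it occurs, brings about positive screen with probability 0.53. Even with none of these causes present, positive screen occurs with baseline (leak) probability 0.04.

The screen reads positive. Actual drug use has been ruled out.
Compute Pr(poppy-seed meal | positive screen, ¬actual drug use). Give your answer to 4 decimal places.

Under noisy-OR, P(positive screen | causes) = 1 − (1−0.04)·∏(1−qᵢ) over the active causes.
Sum P(positive screen|·) weighted by the priors over both values of poppy-seed meal:
  P(positive screen | ¬actual drug use) = 0.04·0.72 + 0.616·0.28
        = 0.028800 + 0.172480 = 0.201280
Configurations with poppy-seed meal contribute 0.172480, so
  P(poppy-seed meal | positive screen, ¬actual drug use) = 0.172480 / 0.201280 ≈ 0.8569

Pr(poppy-seed meal | positive screen, ¬actual drug use) ≈ 0.8569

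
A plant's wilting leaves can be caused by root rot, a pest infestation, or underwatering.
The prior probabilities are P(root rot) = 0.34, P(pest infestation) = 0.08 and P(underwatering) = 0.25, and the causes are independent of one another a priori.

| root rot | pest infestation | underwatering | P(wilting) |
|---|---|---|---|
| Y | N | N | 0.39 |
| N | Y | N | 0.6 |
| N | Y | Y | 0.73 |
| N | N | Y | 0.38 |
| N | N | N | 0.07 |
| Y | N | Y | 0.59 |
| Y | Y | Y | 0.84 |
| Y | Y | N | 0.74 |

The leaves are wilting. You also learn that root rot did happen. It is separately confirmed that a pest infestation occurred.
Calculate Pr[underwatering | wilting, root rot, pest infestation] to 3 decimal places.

Pr[underwatering | wilting, root rot, pest infestation] ≈ 0.275

For the numerator, keep only underwatering=true terms: 0.84×0.25 = 0.210000
Normalizer over all consistent configurations: 0.74×0.75 + 0.84×0.25 = 0.765000
P(underwatering | wilting, root rot, pest infestation) = 0.210000/0.765000 ≈ 0.275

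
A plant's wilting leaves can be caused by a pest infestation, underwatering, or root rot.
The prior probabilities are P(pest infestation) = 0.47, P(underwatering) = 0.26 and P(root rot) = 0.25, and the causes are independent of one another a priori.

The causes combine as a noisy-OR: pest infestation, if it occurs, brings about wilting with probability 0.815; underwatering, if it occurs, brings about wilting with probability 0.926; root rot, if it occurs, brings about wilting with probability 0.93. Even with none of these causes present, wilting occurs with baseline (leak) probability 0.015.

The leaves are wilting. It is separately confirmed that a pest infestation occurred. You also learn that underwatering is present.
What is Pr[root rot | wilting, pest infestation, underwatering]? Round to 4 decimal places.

Under noisy-OR, P(wilting | causes) = 1 − (1−0.015)·∏(1−qᵢ) over the active causes.
P(wilting | pest infestation, underwatering) = 0.986515·0.75 + 0.999056·0.25 = 0.739886 + 0.249764 = 0.989650
Of this, 0.249764 comes from 0.999056·0.25 (the root rot=true cases).
Hence the posterior is 0.249764/0.989650 ≈ 0.2524.

Pr[root rot | wilting, pest infestation, underwatering] ≈ 0.2524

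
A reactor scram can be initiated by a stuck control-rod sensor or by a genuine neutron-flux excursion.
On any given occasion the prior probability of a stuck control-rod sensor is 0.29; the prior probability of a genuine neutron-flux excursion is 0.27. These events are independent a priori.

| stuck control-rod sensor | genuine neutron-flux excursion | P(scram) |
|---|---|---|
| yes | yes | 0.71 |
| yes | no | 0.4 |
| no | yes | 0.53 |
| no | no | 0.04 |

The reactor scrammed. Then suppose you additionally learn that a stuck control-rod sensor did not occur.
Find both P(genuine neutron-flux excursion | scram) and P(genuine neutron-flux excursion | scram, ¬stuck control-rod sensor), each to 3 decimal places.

Numerator (weight on configurations with genuine neutron-flux excursion): 0.101601 + 0.055593 = 0.157194
Denominator P(scram): 0.04·0.71·0.73 + 0.53·0.71·0.27 + 0.4·0.29·0.73 + 0.71·0.29·0.27 = 0.262606
P(genuine neutron-flux excursion | scram) = 0.157194/0.262606 ≈ 0.599

With the extra evidence:
For the numerator, keep only genuine neutron-flux excursion=true terms: 0.53×0.27 = 0.143100
The normalizing constant is 0.04×0.73 + 0.53×0.27 = 0.172300
P(genuine neutron-flux excursion | scram, ¬stuck control-rod sensor) = 0.143100/0.172300 ≈ 0.831
With stuck control-rod sensor excluded, genuine neutron-flux excursion must carry more of the explanatory weight for the scram.

P(genuine neutron-flux excursion | scram) ≈ 0.599; P(genuine neutron-flux excursion | scram, ¬stuck control-rod sensor) ≈ 0.831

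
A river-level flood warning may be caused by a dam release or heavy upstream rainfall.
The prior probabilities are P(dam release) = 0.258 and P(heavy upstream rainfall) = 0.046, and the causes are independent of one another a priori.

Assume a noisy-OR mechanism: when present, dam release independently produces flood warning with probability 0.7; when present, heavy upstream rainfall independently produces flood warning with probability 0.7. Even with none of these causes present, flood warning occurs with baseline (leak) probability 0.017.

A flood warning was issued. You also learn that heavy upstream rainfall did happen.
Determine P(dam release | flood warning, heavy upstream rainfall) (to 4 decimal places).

Under noisy-OR, P(flood warning | causes) = 1 − (1−0.017)·∏(1−qᵢ) over the active causes.
Weight on dam release=true, given the evidence: 0.91153×0.258 = 0.235175
Normalizer over all consistent configurations: 0.7051×0.742 + 0.91153×0.258 = 0.758359
P(dam release | flood warning, heavy upstream rainfall) = 0.235175/0.758359 ≈ 0.3101

P(dam release | flood warning, heavy upstream rainfall) ≈ 0.3101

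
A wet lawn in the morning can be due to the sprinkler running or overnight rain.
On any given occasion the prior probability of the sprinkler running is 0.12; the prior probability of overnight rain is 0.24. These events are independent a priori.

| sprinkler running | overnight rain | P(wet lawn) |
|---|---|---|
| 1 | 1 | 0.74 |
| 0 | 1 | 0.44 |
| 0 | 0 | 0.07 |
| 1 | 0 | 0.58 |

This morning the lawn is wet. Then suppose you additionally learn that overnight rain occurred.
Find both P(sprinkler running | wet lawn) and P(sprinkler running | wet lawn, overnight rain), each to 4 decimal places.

For the numerator, keep only sprinkler running=true terms: 0.052896 + 0.021312 = 0.074208
Denominator P(wet lawn): 0.07·0.88·0.76 + 0.44·0.88·0.24 + 0.58·0.12·0.76 + 0.74·0.12·0.24 = 0.213952
Posterior = 0.074208 / 0.213952 ≈ 0.3468

Now condition on the additional information:
By total probability over both values of sprinkler running:
  P(wet lawn | overnight rain) = 0.44×0.88 + 0.74×0.12
        = 0.387200 + 0.088800 = 0.476000
The terms with sprinkler running present sum to 0.088800, so
  P(sprinkler running | wet lawn, overnight rain) = 0.088800 / 0.476000 ≈ 0.1866
Conditioning on overnight rain lowers the posterior on sprinkler running: the classic explaining-away effect in a common-effect structure.

P(sprinkler running | wet lawn) ≈ 0.3468; P(sprinkler running | wet lawn, overnight rain) ≈ 0.1866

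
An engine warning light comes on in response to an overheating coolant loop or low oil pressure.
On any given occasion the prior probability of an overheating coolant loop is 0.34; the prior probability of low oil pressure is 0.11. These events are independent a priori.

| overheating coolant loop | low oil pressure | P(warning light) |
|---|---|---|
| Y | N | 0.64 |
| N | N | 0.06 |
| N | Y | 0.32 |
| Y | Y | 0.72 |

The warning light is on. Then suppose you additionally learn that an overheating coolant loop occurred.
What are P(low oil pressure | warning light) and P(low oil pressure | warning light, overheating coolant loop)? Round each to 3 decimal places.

Enumerate the 4 (overheating coolant loop, low oil pressure) configurations and weight by the priors:
  P(warning light) = 0.06·0.66·0.89 + 0.32·0.66·0.11 + 0.64·0.34·0.89 + 0.72·0.34·0.11
        = 0.035244 + 0.023232 + 0.193664 + 0.026928 = 0.279068
Configurations with low oil pressure contribute 0.050160, so
  P(low oil pressure | warning light) = 0.050160 / 0.279068 ≈ 0.180

Now condition on the additional information:
Weight on low oil pressure=true, given the evidence: 0.72*0.11 = 0.079200
Denominator P(warning light | overheating coolant loop): 0.64*0.89 + 0.72*0.11 = 0.648800
Posterior = 0.079200 / 0.648800 ≈ 0.122

P(low oil pressure | warning light) ≈ 0.180; P(low oil pressure | warning light, overheating coolant loop) ≈ 0.122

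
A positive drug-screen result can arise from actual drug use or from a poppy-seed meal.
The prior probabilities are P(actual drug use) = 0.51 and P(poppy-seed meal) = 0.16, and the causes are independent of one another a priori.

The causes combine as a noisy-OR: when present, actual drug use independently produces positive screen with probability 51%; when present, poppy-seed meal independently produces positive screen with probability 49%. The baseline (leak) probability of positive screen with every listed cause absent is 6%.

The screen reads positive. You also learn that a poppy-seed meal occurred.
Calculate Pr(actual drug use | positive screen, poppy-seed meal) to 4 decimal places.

Pr(actual drug use | positive screen, poppy-seed meal) ≈ 0.6047

Under noisy-OR, P(positive screen | causes) = 1 − (1−0.06)·∏(1−qᵢ) over the active causes.
Sum P(positive screen|·) weighted by the priors over both values of actual drug use:
  P(positive screen | poppy-seed meal) = 0.5206*0.49 + 0.765094*0.51
        = 0.255094 + 0.390198 = 0.645292
Keeping only the actual drug use-present terms gives 0.390198, so
  P(actual drug use | positive screen, poppy-seed meal) = 0.390198 / 0.645292 ≈ 0.6047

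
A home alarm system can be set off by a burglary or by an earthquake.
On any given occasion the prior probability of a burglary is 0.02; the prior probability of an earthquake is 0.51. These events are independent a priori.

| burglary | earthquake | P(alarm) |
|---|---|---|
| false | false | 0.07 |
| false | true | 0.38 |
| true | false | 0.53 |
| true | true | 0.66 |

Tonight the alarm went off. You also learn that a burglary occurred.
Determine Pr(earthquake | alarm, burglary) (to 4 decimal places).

By total probability over both values of earthquake:
  P(alarm | burglary) = 0.53*0.49 + 0.66*0.51
        = 0.259700 + 0.336600 = 0.596300
Keeping only the earthquake-present terms gives 0.336600, so
  P(earthquake | alarm, burglary) = 0.336600 / 0.596300 ≈ 0.5645

Pr(earthquake | alarm, burglary) ≈ 0.5645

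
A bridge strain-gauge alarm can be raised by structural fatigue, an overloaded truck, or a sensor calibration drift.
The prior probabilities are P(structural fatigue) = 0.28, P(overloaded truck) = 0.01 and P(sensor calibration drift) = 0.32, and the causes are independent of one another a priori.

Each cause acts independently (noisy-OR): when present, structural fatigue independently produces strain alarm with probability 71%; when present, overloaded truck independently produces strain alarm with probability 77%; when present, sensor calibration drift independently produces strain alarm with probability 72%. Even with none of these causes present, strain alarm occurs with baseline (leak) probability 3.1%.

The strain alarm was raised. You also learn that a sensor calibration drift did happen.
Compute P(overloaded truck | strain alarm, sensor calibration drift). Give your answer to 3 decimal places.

P(overloaded truck | strain alarm, sensor calibration drift) ≈ 0.012

Under noisy-OR, P(strain alarm | causes) = 1 − (1−0.031)·∏(1−qᵢ) over the active causes.
By total probability over the 4 (structural fatigue, overloaded truck) configurations:
  P(strain alarm | sensor calibration drift) = 0.72868·0.72·0.99 + 0.937596·0.72·0.01 + 0.921317·0.28·0.99 + 0.981903·0.28·0.01
        = 0.519403 + 0.006751 + 0.255389 + 0.002749 = 0.784292
The terms with overloaded truck present sum to 0.009500, so
  P(overloaded truck | strain alarm, sensor calibration drift) = 0.009500 / 0.784292 ≈ 0.012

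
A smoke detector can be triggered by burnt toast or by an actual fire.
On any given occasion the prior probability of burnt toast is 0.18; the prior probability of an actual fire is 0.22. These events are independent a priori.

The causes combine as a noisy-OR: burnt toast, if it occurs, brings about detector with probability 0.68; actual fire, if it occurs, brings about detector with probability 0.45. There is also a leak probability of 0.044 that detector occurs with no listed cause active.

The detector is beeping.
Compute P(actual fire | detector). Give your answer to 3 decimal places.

P(actual fire | detector) ≈ 0.485

Under noisy-OR, P(detector | causes) = 1 − (1−0.044)·∏(1−qᵢ) over the active causes.
Numerator (weight on configurations with actual fire): 0.085546 + 0.032937 = 0.118483
Denominator P(detector): 0.044·0.82·0.78 + 0.4742·0.82·0.22 + 0.69408·0.18·0.78 + 0.831744·0.18·0.22 = 0.244074
P(actual fire | detector) = 0.118483/0.244074 ≈ 0.485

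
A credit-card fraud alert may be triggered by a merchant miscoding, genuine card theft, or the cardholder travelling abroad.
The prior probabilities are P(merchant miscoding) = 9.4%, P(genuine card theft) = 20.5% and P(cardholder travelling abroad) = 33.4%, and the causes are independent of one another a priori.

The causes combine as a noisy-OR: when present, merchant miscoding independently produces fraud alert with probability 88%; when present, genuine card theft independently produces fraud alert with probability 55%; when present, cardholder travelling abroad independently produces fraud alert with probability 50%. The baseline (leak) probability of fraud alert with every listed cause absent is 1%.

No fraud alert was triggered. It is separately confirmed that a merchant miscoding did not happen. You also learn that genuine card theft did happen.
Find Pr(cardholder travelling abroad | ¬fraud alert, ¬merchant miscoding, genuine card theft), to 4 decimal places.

Under noisy-OR, P(fraud alert | causes) = 1 − (1−0.01)·∏(1−qᵢ) over the active causes.
Numerator (weight on configurations with cardholder travelling abroad): 0.22275×0.334 = 0.074399
Normalizer over all consistent configurations: 0.4455×0.666 + 0.22275×0.334 = 0.371102
P(cardholder travelling abroad | ¬fraud alert, ¬merchant miscoding, genuine card theft) = 0.074399/0.371102 ≈ 0.2005

Pr(cardholder travelling abroad | ¬fraud alert, ¬merchant miscoding, genuine card theft) ≈ 0.2005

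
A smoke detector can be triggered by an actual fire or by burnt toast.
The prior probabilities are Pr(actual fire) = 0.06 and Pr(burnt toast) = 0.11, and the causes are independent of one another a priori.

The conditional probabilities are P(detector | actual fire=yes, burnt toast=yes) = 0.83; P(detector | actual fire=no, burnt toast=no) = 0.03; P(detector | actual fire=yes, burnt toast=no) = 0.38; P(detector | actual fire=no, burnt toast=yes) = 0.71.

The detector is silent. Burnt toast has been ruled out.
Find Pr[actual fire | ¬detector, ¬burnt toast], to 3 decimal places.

Pr[actual fire | ¬detector, ¬burnt toast] ≈ 0.039

For the numerator, keep only actual fire=true terms: 0.62·0.06 = 0.037200
Denominator P(¬detector | ¬burnt toast): 0.97·0.94 + 0.62·0.06 = 0.949000
P(actual fire | ¬detector, ¬burnt toast) = 0.037200/0.949000 ≈ 0.039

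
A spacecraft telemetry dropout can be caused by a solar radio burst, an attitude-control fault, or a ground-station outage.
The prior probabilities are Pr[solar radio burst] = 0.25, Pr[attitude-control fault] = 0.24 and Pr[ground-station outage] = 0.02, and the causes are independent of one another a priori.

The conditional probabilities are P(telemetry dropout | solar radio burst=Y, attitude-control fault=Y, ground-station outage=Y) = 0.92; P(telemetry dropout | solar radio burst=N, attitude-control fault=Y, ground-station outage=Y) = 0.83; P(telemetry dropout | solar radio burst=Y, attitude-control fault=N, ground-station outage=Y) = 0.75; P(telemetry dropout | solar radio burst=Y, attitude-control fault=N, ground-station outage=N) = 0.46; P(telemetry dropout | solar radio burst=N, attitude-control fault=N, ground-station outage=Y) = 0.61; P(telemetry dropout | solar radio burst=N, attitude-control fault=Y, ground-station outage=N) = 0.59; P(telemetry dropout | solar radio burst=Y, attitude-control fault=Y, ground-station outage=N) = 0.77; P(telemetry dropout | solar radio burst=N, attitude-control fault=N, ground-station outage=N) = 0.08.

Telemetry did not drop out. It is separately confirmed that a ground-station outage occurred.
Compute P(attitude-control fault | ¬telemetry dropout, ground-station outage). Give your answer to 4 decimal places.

Numerator (weight on configurations with attitude-control fault): 0.030600 + 0.004800 = 0.035400
The normalizing constant is 0.39·0.75·0.76 + 0.17·0.75·0.24 + 0.25·0.25·0.76 + 0.08·0.25·0.24 = 0.305200
Posterior = 0.035400 / 0.305200 ≈ 0.1160

P(attitude-control fault | ¬telemetry dropout, ground-station outage) ≈ 0.1160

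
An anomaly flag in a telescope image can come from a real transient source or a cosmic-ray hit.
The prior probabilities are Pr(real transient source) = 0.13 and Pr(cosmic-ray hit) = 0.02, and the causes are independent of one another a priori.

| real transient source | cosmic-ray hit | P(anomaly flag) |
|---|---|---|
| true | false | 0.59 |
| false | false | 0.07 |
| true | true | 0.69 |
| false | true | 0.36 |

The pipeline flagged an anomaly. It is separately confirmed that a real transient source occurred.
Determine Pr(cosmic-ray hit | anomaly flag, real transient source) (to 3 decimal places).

Pr(cosmic-ray hit | anomaly flag, real transient source) ≈ 0.023

P(anomaly flag | real transient source) = 0.59*0.98 + 0.69*0.02 = 0.578200 + 0.013800 = 0.592000
Restricting to configurations with cosmic-ray hit present: 0.69*0.02 = 0.013800.
So P(cosmic-ray hit | anomaly flag, real transient source) = 0.013800/0.592000 ≈ 0.023.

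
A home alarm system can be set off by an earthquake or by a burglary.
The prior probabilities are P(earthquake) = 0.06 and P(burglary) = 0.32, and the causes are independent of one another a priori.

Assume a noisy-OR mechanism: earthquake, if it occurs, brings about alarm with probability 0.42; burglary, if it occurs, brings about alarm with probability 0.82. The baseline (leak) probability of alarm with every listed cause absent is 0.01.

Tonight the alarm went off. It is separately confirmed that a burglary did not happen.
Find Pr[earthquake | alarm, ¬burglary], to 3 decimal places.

Under noisy-OR, P(alarm | causes) = 1 − (1−0.01)·∏(1−qᵢ) over the active causes.
P(alarm | ¬burglary) = 0.01·0.94 + 0.4258·0.06 = 0.009400 + 0.025548 = 0.034948
The earthquake-present share is 0.4258·0.06 = 0.025548.
P(earthquake | alarm, ¬burglary) = 0.025548 / 0.034948 ≈ 0.731

Pr[earthquake | alarm, ¬burglary] ≈ 0.731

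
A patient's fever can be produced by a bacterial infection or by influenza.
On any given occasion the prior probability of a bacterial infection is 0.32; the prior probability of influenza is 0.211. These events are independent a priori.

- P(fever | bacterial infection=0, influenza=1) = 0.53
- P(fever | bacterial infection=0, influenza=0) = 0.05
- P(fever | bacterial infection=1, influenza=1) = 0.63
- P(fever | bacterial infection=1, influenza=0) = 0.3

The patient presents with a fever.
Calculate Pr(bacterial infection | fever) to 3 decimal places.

P(fever) = 0.05×0.68×0.789 + 0.53×0.68×0.211 + 0.3×0.32×0.789 + 0.63×0.32×0.211 = 0.026826 + 0.076044 + 0.075744 + 0.042538 = 0.221152
Of this, 0.118282 comes from 0.075744 + 0.042538 (the bacterial infection=true cases).
So P(bacterial infection | fever) = 0.118282/0.221152 ≈ 0.535.

Pr(bacterial infection | fever) ≈ 0.535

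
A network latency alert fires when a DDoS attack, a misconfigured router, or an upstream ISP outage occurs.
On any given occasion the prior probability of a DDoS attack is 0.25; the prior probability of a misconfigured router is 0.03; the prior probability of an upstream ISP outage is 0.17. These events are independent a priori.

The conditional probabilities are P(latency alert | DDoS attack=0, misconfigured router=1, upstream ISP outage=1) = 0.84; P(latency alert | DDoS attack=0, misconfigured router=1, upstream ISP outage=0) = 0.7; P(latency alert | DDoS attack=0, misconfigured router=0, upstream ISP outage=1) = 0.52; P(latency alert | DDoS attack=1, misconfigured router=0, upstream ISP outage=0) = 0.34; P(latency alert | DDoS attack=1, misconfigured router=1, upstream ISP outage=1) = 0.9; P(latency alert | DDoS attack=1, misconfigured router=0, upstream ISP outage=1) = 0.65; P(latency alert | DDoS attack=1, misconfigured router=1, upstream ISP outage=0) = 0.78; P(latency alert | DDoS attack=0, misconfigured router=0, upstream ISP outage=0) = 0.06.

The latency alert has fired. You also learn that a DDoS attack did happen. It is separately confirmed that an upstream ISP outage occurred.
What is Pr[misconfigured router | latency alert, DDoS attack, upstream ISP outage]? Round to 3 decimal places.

Pr[misconfigured router | latency alert, DDoS attack, upstream ISP outage] ≈ 0.041

Weight on misconfigured router=true, given the evidence: 0.9*0.03 = 0.027000
The normalizing constant is 0.65*0.97 + 0.9*0.03 = 0.657500
P(misconfigured router | latency alert, DDoS attack, upstream ISP outage) = 0.027000/0.657500 ≈ 0.041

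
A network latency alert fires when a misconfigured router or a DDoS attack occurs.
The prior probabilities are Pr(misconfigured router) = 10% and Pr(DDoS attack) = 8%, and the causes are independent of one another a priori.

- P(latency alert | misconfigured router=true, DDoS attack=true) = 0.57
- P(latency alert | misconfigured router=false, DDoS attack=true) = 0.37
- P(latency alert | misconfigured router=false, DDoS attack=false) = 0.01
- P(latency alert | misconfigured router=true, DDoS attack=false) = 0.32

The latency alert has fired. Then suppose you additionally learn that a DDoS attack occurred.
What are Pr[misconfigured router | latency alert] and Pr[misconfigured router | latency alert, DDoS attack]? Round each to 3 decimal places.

Pr[misconfigured router | latency alert] ≈ 0.493; Pr[misconfigured router | latency alert, DDoS attack] ≈ 0.146

For the numerator, keep only misconfigured router=true terms: 0.029440 + 0.004560 = 0.034000
The normalizing constant is 0.01×0.9×0.92 + 0.37×0.9×0.08 + 0.32×0.1×0.92 + 0.57×0.1×0.08 = 0.068920
Posterior = 0.034000 / 0.068920 ≈ 0.493

Now also conditioning on DDoS attack=true:
P(latency alert | DDoS attack) = 0.37*0.9 + 0.57*0.1 = 0.333000 + 0.057000 = 0.390000
Restricting to configurations with misconfigured router present: 0.57*0.1 = 0.057000.
Hence the posterior is 0.057000/0.390000 ≈ 0.146.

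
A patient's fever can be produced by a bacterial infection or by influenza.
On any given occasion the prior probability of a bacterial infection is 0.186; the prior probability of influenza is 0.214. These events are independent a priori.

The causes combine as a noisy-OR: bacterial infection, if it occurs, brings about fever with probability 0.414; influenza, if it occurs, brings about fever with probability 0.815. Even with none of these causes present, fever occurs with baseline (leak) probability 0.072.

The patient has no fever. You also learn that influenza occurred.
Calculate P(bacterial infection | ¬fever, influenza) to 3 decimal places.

Under noisy-OR, P(fever | causes) = 1 − (1−0.072)·∏(1−qᵢ) over the active causes.
By total probability over both values of bacterial infection:
  P(¬fever | influenza) = 0.17168*0.814 + 0.100604*0.186
        = 0.139748 + 0.018712 = 0.158460
The terms with bacterial infection present sum to 0.018712, so
  P(bacterial infection | ¬fever, influenza) = 0.018712 / 0.158460 ≈ 0.118

P(bacterial infection | ¬fever, influenza) ≈ 0.118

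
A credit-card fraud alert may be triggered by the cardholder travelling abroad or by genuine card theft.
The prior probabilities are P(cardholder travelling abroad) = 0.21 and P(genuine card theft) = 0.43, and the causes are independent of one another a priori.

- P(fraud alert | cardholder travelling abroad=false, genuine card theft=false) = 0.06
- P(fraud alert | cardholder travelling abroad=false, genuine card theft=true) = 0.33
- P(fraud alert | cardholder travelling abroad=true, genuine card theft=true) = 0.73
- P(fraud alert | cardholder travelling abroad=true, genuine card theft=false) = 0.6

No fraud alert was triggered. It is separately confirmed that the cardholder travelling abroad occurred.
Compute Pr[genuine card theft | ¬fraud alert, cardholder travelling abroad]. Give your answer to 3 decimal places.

Pr[genuine card theft | ¬fraud alert, cardholder travelling abroad] ≈ 0.337

P(¬fraud alert | cardholder travelling abroad) = 0.4*0.57 + 0.27*0.43 = 0.228000 + 0.116100 = 0.344100
Restricting to configurations with genuine card theft present: 0.27*0.43 = 0.116100.
P(genuine card theft | ¬fraud alert, cardholder travelling abroad) = 0.116100 / 0.344100 ≈ 0.337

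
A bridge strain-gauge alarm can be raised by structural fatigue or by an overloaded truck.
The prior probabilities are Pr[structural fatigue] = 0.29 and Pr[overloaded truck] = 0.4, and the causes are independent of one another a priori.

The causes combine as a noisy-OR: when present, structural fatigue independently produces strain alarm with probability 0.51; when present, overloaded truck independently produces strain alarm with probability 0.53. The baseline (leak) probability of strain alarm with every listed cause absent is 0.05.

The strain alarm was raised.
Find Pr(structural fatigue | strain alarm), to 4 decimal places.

Pr(structural fatigue | strain alarm) ≈ 0.5071

Under noisy-OR, P(strain alarm | causes) = 1 − (1−0.05)·∏(1−qᵢ) over the active causes.
P(strain alarm) = 0.05*0.71*0.6 + 0.5535*0.71*0.4 + 0.5345*0.29*0.6 + 0.781215*0.29*0.4 = 0.021300 + 0.157194 + 0.093003 + 0.090621 = 0.362118
Restricting to configurations with structural fatigue present: 0.093003 + 0.090621 = 0.183624.
So P(structural fatigue | strain alarm) = 0.183624/0.362118 ≈ 0.5071.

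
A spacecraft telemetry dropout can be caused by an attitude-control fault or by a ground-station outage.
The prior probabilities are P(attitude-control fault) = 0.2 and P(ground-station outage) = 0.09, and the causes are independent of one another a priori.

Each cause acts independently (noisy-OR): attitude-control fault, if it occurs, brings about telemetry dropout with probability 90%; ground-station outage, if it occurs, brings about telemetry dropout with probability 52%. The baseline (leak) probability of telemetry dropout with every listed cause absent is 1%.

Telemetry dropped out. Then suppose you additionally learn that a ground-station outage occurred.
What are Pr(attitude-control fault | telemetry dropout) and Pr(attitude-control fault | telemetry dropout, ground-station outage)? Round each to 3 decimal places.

Pr(attitude-control fault | telemetry dropout) ≈ 0.801; Pr(attitude-control fault | telemetry dropout, ground-station outage) ≈ 0.312

Under noisy-OR, P(telemetry dropout | causes) = 1 − (1−0.01)·∏(1−qᵢ) over the active causes.
By total probability over the 4 (attitude-control fault, ground-station outage) configurations:
  P(telemetry dropout) = 0.01·0.8·0.91 + 0.5248·0.8·0.09 + 0.901·0.2·0.91 + 0.95248·0.2·0.09
        = 0.007280 + 0.037786 + 0.163982 + 0.017145 = 0.226193
Configurations with attitude-control fault contribute 0.181127, so
  P(attitude-control fault | telemetry dropout) = 0.181127 / 0.226193 ≈ 0.801

Now condition on the additional information:
Weight on attitude-control fault=true, given the evidence: 0.95248·0.2 = 0.190496
The normalizing constant is 0.5248·0.8 + 0.95248·0.2 = 0.610336
Posterior = 0.190496 / 0.610336 ≈ 0.312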